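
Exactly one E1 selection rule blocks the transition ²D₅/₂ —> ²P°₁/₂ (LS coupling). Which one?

the ΔJ = 0, ±1 rule

Initial level: S=1/2, L=2, J=5/2, parity even. Final level: S=1/2, L=1, J=1/2, parity odd.
Parity must change: even → odd — satisfied.
ΔL = 0, ±1 (not L=0↔0): L: 2 → 1, ΔL = -1 — satisfied.
ΔS = 0: S: 1/2 → 1/2 — satisfied.
ΔJ = 0, ±1 (not J=0↔0): J: 5/2 → 1/2, ΔJ = -2 — violated.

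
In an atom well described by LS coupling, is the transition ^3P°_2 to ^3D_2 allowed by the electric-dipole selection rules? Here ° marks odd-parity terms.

allowed

Reading off the term symbols: S 1→1, L 1→2, J 2→2, parity odd→even.
Parity must change: odd → even — satisfied.
ΔS = 0: S: 1 → 1 — satisfied.
ΔL = 0, ±1 (not L=0↔0): L: 1 → 2, ΔL = +1 — satisfied.
ΔJ = 0, ±1 (not J=0↔0): J: 2 → 2, ΔJ = +0 — satisfied.
All four E1 rules are satisfied.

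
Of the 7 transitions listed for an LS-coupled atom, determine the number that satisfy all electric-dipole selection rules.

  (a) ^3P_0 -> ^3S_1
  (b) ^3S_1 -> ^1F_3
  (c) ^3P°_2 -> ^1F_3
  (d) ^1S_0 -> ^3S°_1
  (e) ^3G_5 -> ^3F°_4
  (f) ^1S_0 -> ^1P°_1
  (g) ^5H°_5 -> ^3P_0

2

(a) forbidden (parity fails)
(b) forbidden (parity, ΔS, ΔL, ΔJ fail)
(c) forbidden (ΔS, ΔL fail)
(d) forbidden (ΔS, ΔL fail)
(e) allowed
(f) allowed
(g) forbidden (ΔS, ΔL, ΔJ fail)
Total allowed: 2 of 7.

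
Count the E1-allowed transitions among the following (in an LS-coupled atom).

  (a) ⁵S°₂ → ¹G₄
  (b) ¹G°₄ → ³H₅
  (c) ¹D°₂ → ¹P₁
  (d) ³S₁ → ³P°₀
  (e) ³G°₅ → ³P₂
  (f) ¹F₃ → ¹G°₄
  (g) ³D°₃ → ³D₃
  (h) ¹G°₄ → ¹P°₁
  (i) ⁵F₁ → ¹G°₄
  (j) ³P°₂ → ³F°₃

(a) forbidden (ΔS, ΔL, ΔJ fail)
(b) forbidden (ΔS fails)
(c) allowed
(d) allowed
(e) forbidden (ΔL, ΔJ fail)
(f) allowed
(g) allowed
(h) forbidden (parity, ΔL, ΔJ fail)
(i) forbidden (ΔS, ΔJ fail)
(j) forbidden (parity, ΔL fail)
Total allowed: 4 of 10.

4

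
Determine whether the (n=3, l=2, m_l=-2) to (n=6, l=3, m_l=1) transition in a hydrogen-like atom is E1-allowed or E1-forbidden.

forbidden

Δl = 3 − 2 = +1; the E1 rule Δl = ±1 is satisfied.
m_l: -2 → 1 (Δm_l = +3). |Δm_l| ≤ 1 violated.
The transition is electric-dipole forbidden.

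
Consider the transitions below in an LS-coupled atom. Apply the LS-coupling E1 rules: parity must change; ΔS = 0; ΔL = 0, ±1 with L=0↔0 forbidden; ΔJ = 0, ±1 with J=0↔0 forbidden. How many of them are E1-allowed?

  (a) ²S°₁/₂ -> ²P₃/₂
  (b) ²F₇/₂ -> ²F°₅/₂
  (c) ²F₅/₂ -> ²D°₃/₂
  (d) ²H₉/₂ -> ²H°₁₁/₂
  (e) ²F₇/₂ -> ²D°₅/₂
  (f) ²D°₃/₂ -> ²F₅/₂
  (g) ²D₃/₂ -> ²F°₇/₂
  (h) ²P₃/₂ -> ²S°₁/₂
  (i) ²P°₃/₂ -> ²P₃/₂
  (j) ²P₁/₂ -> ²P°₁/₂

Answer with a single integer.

(a) allowed
(b) allowed
(c) allowed
(d) allowed
(e) allowed
(f) allowed
(g) forbidden (ΔJ fails)
(h) allowed
(i) allowed
(j) allowed
Total allowed: 9 of 10.

9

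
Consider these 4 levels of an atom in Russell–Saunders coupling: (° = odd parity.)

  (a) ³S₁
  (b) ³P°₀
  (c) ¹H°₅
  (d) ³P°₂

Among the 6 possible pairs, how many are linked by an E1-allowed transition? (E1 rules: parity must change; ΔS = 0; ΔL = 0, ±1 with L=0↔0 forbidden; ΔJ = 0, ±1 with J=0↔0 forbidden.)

(a)–(b): allowed.
(a)–(c): forbidden (ΔS, ΔL, ΔJ).
(a)–(d): allowed.
(b)–(c): forbidden (parity, ΔS, ΔL, ΔJ).
(b)–(d): forbidden (parity, ΔJ).
(c)–(d): forbidden (parity, ΔS, ΔL, ΔJ).
Allowed pairs: 2 of 6.

2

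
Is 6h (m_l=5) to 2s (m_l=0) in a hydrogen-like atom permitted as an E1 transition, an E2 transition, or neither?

neither

Δl = 0 − 5 = -5; l_i + l_f = 5.
Δm_l = -5.
E1 (Δl = ±1, |Δm_l| ≤ 1): not satisfied.
E2 (Δl = 0,±2, l_i+l_f ≥ 2, |Δm_l| ≤ 2): not satisfied.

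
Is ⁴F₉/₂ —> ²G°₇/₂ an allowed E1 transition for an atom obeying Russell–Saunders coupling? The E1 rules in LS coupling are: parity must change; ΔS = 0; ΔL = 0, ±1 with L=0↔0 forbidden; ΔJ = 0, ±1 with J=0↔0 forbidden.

Parity must change: even → odd — ok.
ΔS = 0: S: 3/2 → 1/2 — fails.
ΔL = 0, ±1 (not L=0↔0): L: 3 → 4, ΔL = +1 — ok.
ΔJ = 0, ±1 (not J=0↔0): J: 9/2 → 7/2, ΔJ = -1 — ok.
Rule(s) violated: ΔS.

forbidden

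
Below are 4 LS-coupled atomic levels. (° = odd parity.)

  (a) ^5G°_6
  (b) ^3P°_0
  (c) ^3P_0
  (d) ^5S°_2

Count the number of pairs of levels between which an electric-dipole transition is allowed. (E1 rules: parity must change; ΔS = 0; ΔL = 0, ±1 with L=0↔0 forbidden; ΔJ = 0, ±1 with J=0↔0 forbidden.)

(a)–(b): forbidden (parity, ΔS, ΔL, ΔJ).
(a)–(c): forbidden (ΔS, ΔL, ΔJ).
(a)–(d): forbidden (parity, ΔL, ΔJ).
(b)–(c): forbidden (ΔJ).
(b)–(d): forbidden (parity, ΔS, ΔJ).
(c)–(d): forbidden (ΔS, ΔJ).
Allowed pairs: 0 of 6.

0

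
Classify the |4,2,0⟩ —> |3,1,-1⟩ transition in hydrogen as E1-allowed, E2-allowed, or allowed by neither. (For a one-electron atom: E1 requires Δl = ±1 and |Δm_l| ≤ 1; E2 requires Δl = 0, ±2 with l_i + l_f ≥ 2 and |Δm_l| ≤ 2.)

E1

Δl = 1 − 2 = -1; l_i + l_f = 3.
Δm_l = -1.
E1 (Δl = ±1, |Δm_l| ≤ 1): satisfied.
E2 (Δl = 0,±2, l_i+l_f ≥ 2, |Δm_l| ≤ 2): not satisfied.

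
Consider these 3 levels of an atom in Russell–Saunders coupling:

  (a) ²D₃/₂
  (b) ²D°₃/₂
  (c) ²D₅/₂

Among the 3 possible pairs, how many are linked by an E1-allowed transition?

(a)–(b): allowed.
(a)–(c): forbidden (parity).
(b)–(c): allowed.
Allowed pairs: 2 of 3.

2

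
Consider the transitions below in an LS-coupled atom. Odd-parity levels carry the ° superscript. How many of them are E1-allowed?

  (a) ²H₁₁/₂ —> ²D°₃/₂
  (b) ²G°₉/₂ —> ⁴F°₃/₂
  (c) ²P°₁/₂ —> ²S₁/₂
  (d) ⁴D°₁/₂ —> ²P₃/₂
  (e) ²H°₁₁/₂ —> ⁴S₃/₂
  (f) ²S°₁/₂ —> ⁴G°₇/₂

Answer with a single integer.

(a) forbidden (ΔL, ΔJ fail)
(b) forbidden (parity, ΔS, ΔJ fail)
(c) allowed
(d) forbidden (ΔS fails)
(e) forbidden (ΔS, ΔL, ΔJ fail)
(f) forbidden (parity, ΔS, ΔL, ΔJ fail)
Total allowed: 1 of 6.

1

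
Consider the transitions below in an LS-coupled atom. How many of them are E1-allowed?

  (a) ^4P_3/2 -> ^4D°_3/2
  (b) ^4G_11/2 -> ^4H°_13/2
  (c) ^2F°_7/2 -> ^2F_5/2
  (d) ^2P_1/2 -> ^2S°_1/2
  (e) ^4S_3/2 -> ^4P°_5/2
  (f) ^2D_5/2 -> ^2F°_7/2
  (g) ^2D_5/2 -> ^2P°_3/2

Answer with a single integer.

7

(a) allowed
(b) allowed
(c) allowed
(d) allowed
(e) allowed
(f) allowed
(g) allowed
Total allowed: 7 of 7.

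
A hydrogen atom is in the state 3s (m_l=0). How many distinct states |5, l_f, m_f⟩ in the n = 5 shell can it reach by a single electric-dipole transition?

3

E1 requires Δl = ±1, so l_f ∈ {-1, 1}; with 0 ≤ l_f ≤ n_f−1 = 4, the allowed l_f values are {1}.
For l_f = 1: m_f ∈ {m_i−1, m_i, m_i+1} ∩ [−1, 1] = {-1, 0, 1} → 3 states.
Total: 3.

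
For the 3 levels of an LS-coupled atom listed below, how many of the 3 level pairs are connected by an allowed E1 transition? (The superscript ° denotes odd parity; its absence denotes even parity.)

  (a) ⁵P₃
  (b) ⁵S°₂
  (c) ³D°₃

1

(a)–(b): allowed.
(a)–(c): forbidden (ΔS).
(b)–(c): forbidden (parity, ΔS, ΔL).
Allowed pairs: 1 of 3.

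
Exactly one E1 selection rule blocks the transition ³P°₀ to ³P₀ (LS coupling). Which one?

the J=0 ↔ J=0 exclusion

Initial level: S=1, L=1, J=0, parity odd. Final level: S=1, L=1, J=0, parity even.
ΔL = 0, ±1 (not L=0↔0): L: 1 → 1, ΔL = +0 — ok.
ΔJ = 0, ±1 (not J=0↔0): J: 0 → 0, ΔJ = +0 — fails.
Parity must change: odd → even — ok.
ΔS = 0: S: 1 → 1 — ok.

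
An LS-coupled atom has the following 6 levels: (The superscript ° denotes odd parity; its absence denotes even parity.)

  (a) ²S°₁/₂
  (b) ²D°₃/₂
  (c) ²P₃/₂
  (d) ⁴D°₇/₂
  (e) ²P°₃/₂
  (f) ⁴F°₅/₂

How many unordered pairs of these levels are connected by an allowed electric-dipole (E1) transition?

3

(a)–(b): forbidden (parity, ΔL).
(a)–(c): allowed.
(a)–(d): forbidden (parity, ΔS, ΔL, ΔJ).
(a)–(e): forbidden (parity).
(a)–(f): forbidden (parity, ΔS, ΔL, ΔJ).
(b)–(c): allowed.
(b)–(d): forbidden (parity, ΔS, ΔJ).
(b)–(e): forbidden (parity).
(b)–(f): forbidden (parity, ΔS).
(c)–(d): forbidden (ΔS, ΔJ).
(c)–(e): allowed.
(c)–(f): forbidden (ΔS, ΔL).
(d)–(e): forbidden (parity, ΔS, ΔJ).
(d)–(f): forbidden (parity).
(e)–(f): forbidden (parity, ΔS, ΔL).
Allowed pairs: 3 of 15.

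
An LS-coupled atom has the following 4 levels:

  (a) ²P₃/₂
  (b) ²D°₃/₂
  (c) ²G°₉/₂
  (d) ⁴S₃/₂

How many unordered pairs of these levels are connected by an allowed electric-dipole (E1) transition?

1

(a)–(b): allowed.
(a)–(c): forbidden (ΔL, ΔJ).
(a)–(d): forbidden (parity, ΔS).
(b)–(c): forbidden (parity, ΔL, ΔJ).
(b)–(d): forbidden (ΔS, ΔL).
(c)–(d): forbidden (ΔS, ΔL, ΔJ).
Allowed pairs: 1 of 6.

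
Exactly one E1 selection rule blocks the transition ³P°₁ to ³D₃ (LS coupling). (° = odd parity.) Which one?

the ΔJ = 0, ±1 rule

Initial level: S=1, L=1, J=1, parity odd. Final level: S=1, L=2, J=3, parity even.
Parity must change: odd → even — ✓.
ΔJ = 0, ±1 (not J=0↔0): J: 1 → 3, ΔJ = +2 — ✗.
ΔL = 0, ±1 (not L=0↔0): L: 1 → 2, ΔL = +1 — ✓.
ΔS = 0: S: 1 → 1 — ✓.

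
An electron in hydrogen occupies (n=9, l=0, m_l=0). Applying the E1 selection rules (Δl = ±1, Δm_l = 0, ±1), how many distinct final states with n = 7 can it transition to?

3

E1 requires Δl = ±1, so l_f ∈ {-1, 1}; with 0 ≤ l_f ≤ n_f−1 = 6, the allowed l_f values are {1}.
For l_f = 1: m_f ∈ {m_i−1, m_i, m_i+1} ∩ [−1, 1] = {-1, 0, 1} → 3 states.
Total: 3.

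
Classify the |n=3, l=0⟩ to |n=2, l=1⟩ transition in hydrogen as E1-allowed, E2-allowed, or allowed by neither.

Δl = 1 − 0 = +1; l_i + l_f = 1.
E1 (Δl = ±1): satisfied.
E2 (Δl = 0,±2, l_i+l_f ≥ 2): not satisfied.

E1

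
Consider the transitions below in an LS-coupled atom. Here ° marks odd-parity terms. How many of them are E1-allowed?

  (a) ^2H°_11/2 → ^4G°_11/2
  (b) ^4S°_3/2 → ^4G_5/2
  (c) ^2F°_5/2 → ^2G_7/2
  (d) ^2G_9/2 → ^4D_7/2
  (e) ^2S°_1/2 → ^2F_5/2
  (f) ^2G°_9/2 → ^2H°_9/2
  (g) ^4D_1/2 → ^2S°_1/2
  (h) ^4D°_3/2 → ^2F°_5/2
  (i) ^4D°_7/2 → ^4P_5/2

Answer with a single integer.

(a) forbidden (parity, ΔS fail)
(b) forbidden (ΔL fails)
(c) allowed
(d) forbidden (parity, ΔS, ΔL fail)
(e) forbidden (ΔL, ΔJ fail)
(f) forbidden (parity fails)
(g) forbidden (ΔS, ΔL fail)
(h) forbidden (parity, ΔS fail)
(i) allowed
Total allowed: 2 of 9.

2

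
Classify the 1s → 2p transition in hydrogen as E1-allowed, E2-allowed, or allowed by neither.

Δl = 1 − 0 = +1; l_i + l_f = 1.
E1 (Δl = ±1): satisfied.
E2 (Δl = 0,±2, l_i+l_f ≥ 2): not satisfied.

E1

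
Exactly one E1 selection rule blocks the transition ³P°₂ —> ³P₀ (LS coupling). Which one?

Reading off the term symbols: S 1→1, L 1→1, J 2→0, parity odd→even.
ΔL = 0, ±1 (not L=0↔0): L: 1 → 1, ΔL = +0 — ✓.
Parity must change: odd → even — ✓.
ΔJ = 0, ±1 (not J=0↔0): J: 2 → 0, ΔJ = -2 — ✗.
ΔS = 0: S: 1 → 1 — ✓.

the ΔJ = 0, ±1 rule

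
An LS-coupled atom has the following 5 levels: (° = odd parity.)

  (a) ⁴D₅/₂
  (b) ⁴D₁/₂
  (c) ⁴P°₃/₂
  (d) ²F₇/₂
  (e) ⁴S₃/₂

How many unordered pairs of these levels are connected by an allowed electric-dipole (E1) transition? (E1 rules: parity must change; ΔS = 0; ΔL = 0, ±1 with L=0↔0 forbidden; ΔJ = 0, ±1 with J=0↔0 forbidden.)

(a)–(b): forbidden (parity, ΔJ).
(a)–(c): allowed.
(a)–(d): forbidden (parity, ΔS).
(a)–(e): forbidden (parity, ΔL).
(b)–(c): allowed.
(b)–(d): forbidden (parity, ΔS, ΔJ).
(b)–(e): forbidden (parity, ΔL).
(c)–(d): forbidden (ΔS, ΔL, ΔJ).
(c)–(e): allowed.
(d)–(e): forbidden (parity, ΔS, ΔL, ΔJ).
Allowed pairs: 3 of 10.

3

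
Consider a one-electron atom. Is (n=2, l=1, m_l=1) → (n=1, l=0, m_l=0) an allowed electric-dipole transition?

Δl = 0 − 1 = -1; the E1 rule Δl = ±1 is passes.
m_l: 1 → 0 (Δm_l = -1). |Δm_l| ≤ 1 passes.
All E1 selection rules are satisfied.

allowed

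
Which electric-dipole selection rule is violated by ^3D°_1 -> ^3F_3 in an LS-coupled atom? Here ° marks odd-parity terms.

the ΔJ = 0, ±1 rule

Initial level: S=1, L=2, J=1, parity odd. Final level: S=1, L=3, J=3, parity even.
ΔL = 0, ±1 (not L=0↔0): L: 2 → 3, ΔL = +1 — satisfied.
Parity must change: odd → even — satisfied.
ΔJ = 0, ±1 (not J=0↔0): J: 1 → 3, ΔJ = +2 — violated.
ΔS = 0: S: 1 → 1 — satisfied.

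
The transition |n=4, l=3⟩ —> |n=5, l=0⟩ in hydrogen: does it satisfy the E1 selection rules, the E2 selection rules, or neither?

Δl = 0 − 3 = -3; l_i + l_f = 3.
E1 (Δl = ±1): not satisfied.
E2 (Δl = 0,±2, l_i+l_f ≥ 2): not satisfied.

neither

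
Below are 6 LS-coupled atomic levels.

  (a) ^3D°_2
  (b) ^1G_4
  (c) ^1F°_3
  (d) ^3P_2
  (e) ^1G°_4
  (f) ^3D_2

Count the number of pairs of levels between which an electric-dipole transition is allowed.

4

(a)–(b): forbidden (ΔS, ΔL, ΔJ).
(a)–(c): forbidden (parity, ΔS).
(a)–(d): allowed.
(a)–(e): forbidden (parity, ΔS, ΔL, ΔJ).
(a)–(f): allowed.
(b)–(c): allowed.
(b)–(d): forbidden (parity, ΔS, ΔL, ΔJ).
(b)–(e): allowed.
(b)–(f): forbidden (parity, ΔS, ΔL, ΔJ).
(c)–(d): forbidden (ΔS, ΔL).
(c)–(e): forbidden (parity).
(c)–(f): forbidden (ΔS).
(d)–(e): forbidden (ΔS, ΔL, ΔJ).
(d)–(f): forbidden (parity).
(e)–(f): forbidden (ΔS, ΔL, ΔJ).
Allowed pairs: 4 of 15.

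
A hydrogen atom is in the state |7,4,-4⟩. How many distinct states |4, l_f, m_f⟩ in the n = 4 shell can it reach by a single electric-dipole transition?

E1 requires Δl = ±1, so l_f ∈ {3, 5}; with 0 ≤ l_f ≤ n_f−1 = 3, the allowed l_f values are {3}.
For l_f = 3: m_f ∈ {m_i−1, m_i, m_i+1} ∩ [−3, 3] = {-3} → 1 state.
Total: 1.

1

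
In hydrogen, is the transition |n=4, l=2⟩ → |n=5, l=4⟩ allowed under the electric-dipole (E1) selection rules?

forbidden

Δl = 4 − 2 = +2; the E1 rule Δl = ±1 is violated.
The transition is electric-dipole forbidden.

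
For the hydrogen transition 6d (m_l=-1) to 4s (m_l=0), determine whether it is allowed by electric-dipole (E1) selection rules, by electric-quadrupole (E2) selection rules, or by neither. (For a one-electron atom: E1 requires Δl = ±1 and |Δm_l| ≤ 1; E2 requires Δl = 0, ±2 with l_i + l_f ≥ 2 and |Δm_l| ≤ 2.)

E2

Δl = 0 − 2 = -2; l_i + l_f = 2.
Δm_l = +1.
E1 (Δl = ±1, |Δm_l| ≤ 1): not satisfied.
E2 (Δl = 0,±2, l_i+l_f ≥ 2, |Δm_l| ≤ 2): satisfied.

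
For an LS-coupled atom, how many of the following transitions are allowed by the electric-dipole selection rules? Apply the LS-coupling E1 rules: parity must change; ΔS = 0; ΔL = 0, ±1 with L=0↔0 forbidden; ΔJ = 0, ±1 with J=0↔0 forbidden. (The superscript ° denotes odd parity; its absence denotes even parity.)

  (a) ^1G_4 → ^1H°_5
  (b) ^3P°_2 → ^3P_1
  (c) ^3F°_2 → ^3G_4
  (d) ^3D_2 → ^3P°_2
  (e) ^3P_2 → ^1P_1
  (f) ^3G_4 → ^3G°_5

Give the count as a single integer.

(a) allowed
(b) allowed
(c) forbidden (ΔJ fails)
(d) allowed
(e) forbidden (parity, ΔS fail)
(f) allowed
Total allowed: 4 of 6.

4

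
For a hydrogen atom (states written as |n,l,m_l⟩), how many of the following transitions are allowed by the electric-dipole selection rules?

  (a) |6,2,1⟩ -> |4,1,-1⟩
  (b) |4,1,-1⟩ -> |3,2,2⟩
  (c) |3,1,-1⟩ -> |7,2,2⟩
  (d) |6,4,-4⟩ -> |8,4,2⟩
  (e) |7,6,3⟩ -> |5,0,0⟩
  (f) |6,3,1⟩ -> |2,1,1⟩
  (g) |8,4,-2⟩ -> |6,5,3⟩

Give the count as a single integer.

0

(a) forbidden — Δm_l = -2 (E1 requires Δm_l = 0, ±1)
(b) forbidden — Δm_l = +3 (E1 requires Δm_l = 0, ±1)
(c) forbidden — Δm_l = +3 (E1 requires Δm_l = 0, ±1)
(d) forbidden — Δl = +0 (E1 requires Δl = ±1); Δm_l = +6 (E1 requires Δm_l = 0, ±1)
(e) forbidden — Δl = -6 (E1 requires Δl = ±1); Δm_l = -3 (E1 requires Δm_l = 0, ±1)
(f) forbidden — Δl = -2 (E1 requires Δl = ±1)
(g) forbidden — Δm_l = +5 (E1 requires Δm_l = 0, ±1)
Total allowed: 0 of 7.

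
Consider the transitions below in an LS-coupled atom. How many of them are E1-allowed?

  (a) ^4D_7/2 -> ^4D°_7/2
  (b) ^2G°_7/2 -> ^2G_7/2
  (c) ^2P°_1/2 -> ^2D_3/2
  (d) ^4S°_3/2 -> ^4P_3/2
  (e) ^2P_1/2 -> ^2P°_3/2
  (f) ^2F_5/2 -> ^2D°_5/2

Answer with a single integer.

6

(a) allowed
(b) allowed
(c) allowed
(d) allowed
(e) allowed
(f) allowed
Total allowed: 6 of 6.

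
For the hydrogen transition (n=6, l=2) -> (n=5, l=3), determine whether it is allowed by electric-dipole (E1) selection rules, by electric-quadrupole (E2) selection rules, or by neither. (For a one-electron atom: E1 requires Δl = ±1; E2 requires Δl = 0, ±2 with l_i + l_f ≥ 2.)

Δl = 3 − 2 = +1; l_i + l_f = 5.
E1 (Δl = ±1): satisfied.
E2 (Δl = 0,±2, l_i+l_f ≥ 2): not satisfied.

E1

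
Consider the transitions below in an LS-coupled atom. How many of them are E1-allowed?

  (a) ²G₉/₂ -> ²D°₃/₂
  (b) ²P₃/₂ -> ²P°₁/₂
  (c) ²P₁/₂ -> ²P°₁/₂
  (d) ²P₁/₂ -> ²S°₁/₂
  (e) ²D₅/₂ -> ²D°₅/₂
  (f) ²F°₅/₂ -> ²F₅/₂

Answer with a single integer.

(a) forbidden (ΔL, ΔJ fail)
(b) allowed
(c) allowed
(d) allowed
(e) allowed
(f) allowed
Total allowed: 5 of 6.

5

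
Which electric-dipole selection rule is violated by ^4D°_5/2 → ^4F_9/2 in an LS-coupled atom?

the ΔJ = 0, ±1 rule

Initial level: S=3/2, L=2, J=5/2, parity odd. Final level: S=3/2, L=3, J=9/2, parity even.
Parity must change: odd → even — passes.
ΔS = 0: S: 3/2 → 3/2 — passes.
ΔL = 0, ±1 (not L=0↔0): L: 2 → 3, ΔL = +1 — passes.
ΔJ = 0, ±1 (not J=0↔0): J: 5/2 → 9/2, ΔJ = +2 — fails.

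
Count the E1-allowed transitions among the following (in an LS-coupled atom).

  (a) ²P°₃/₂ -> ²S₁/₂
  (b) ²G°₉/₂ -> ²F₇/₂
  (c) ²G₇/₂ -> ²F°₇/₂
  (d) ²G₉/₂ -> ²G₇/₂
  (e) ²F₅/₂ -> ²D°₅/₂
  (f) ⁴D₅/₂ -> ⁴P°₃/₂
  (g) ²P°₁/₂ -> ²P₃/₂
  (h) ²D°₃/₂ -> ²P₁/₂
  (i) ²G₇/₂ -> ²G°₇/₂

8

(a) allowed
(b) allowed
(c) allowed
(d) forbidden (parity fails)
(e) allowed
(f) allowed
(g) allowed
(h) allowed
(i) allowed
Total allowed: 8 of 9.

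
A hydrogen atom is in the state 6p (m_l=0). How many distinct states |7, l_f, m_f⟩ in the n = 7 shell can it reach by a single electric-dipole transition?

4

E1 requires Δl = ±1, so l_f ∈ {0, 2}; with 0 ≤ l_f ≤ n_f−1 = 6, the allowed l_f values are {0, 2}.
For l_f = 0: m_f ∈ {m_i−1, m_i, m_i+1} ∩ [−0, 0] = {0} → 1 state.
For l_f = 2: m_f ∈ {m_i−1, m_i, m_i+1} ∩ [−2, 2] = {-1, 0, 1} → 3 states.
Total: 4.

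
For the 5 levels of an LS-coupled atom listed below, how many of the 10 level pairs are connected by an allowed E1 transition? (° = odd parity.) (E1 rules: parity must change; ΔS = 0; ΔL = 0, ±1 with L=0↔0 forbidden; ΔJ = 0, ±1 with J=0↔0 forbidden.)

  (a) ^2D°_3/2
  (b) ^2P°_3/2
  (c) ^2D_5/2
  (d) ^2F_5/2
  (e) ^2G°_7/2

(a)–(b): forbidden (parity).
(a)–(c): allowed.
(a)–(d): allowed.
(a)–(e): forbidden (parity, ΔL, ΔJ).
(b)–(c): allowed.
(b)–(d): forbidden (ΔL).
(b)–(e): forbidden (parity, ΔL, ΔJ).
(c)–(d): forbidden (parity).
(c)–(e): forbidden (ΔL).
(d)–(e): allowed.
Allowed pairs: 4 of 10.

4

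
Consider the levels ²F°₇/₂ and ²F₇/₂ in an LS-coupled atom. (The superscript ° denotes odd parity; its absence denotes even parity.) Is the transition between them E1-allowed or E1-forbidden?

allowed

Reading off the term symbols: S 1/2→1/2, L 3→3, J 7/2→7/2, parity odd→even.
ΔL = 0, ±1 (not L=0↔0): L: 3 → 3, ΔL = +0 — ok.
ΔS = 0: S: 1/2 → 1/2 — ok.
Parity must change: odd → even — ok.
ΔJ = 0, ±1 (not J=0↔0): J: 7/2 → 7/2, ΔJ = +0 — ok.
All four E1 rules are satisfied.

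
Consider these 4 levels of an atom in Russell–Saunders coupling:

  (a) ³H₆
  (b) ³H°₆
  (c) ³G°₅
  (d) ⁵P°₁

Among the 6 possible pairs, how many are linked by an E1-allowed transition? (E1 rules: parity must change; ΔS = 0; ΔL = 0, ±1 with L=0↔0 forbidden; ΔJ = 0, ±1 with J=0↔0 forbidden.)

2

(a)–(b): allowed.
(a)–(c): allowed.
(a)–(d): forbidden (ΔS, ΔL, ΔJ).
(b)–(c): forbidden (parity).
(b)–(d): forbidden (parity, ΔS, ΔL, ΔJ).
(c)–(d): forbidden (parity, ΔS, ΔL, ΔJ).
Allowed pairs: 2 of 6.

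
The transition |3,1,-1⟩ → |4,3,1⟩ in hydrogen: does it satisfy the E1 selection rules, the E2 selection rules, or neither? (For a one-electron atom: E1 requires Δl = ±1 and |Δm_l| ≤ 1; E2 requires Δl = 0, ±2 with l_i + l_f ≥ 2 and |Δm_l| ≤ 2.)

E2

Δl = 3 − 1 = +2; l_i + l_f = 4.
Δm_l = +2.
E1 (Δl = ±1, |Δm_l| ≤ 1): not satisfied.
E2 (Δl = 0,±2, l_i+l_f ≥ 2, |Δm_l| ≤ 2): satisfied.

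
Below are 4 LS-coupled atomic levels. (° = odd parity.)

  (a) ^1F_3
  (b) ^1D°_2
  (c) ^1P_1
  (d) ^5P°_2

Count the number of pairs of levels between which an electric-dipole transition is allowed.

(a)–(b): allowed.
(a)–(c): forbidden (parity, ΔL, ΔJ).
(a)–(d): forbidden (ΔS, ΔL).
(b)–(c): allowed.
(b)–(d): forbidden (parity, ΔS).
(c)–(d): forbidden (ΔS).
Allowed pairs: 2 of 6.

2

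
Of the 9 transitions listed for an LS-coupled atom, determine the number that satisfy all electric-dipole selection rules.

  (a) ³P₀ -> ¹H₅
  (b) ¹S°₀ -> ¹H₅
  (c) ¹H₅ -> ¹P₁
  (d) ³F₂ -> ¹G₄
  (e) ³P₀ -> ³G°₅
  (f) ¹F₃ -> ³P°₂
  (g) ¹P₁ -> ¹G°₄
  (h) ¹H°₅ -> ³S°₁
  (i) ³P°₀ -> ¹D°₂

(a) forbidden (parity, ΔS, ΔL, ΔJ fail)
(b) forbidden (ΔL, ΔJ fail)
(c) forbidden (parity, ΔL, ΔJ fail)
(d) forbidden (parity, ΔS, ΔJ fail)
(e) forbidden (ΔL, ΔJ fail)
(f) forbidden (ΔS, ΔL fail)
(g) forbidden (ΔL, ΔJ fail)
(h) forbidden (parity, ΔS, ΔL, ΔJ fail)
(i) forbidden (parity, ΔS, ΔJ fail)
Total allowed: 0 of 9.

0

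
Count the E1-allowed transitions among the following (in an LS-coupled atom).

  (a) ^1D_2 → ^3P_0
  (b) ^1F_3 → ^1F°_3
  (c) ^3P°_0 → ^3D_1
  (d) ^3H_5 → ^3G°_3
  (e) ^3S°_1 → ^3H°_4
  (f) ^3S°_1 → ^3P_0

(a) forbidden (parity, ΔS, ΔJ fail)
(b) allowed
(c) allowed
(d) forbidden (ΔJ fails)
(e) forbidden (parity, ΔL, ΔJ fail)
(f) allowed
Total allowed: 3 of 6.

3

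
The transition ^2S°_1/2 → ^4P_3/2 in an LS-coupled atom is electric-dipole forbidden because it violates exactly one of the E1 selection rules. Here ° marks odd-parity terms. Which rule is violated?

Initial level: S=1/2, L=0, J=1/2, parity odd. Final level: S=3/2, L=1, J=3/2, parity even.
Parity must change: odd → even — passes.
ΔS = 0: S: 1/2 → 3/2 — fails.
ΔL = 0, ±1 (not L=0↔0): L: 0 → 1, ΔL = +1 — passes.
ΔJ = 0, ±1 (not J=0↔0): J: 1/2 → 3/2, ΔJ = +1 — passes.

the ΔS = 0 rule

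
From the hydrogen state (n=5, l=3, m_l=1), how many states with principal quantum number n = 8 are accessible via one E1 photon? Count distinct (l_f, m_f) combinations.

6

E1 requires Δl = ±1, so l_f ∈ {2, 4}; with 0 ≤ l_f ≤ n_f−1 = 7, the allowed l_f values are {2, 4}.
For l_f = 2: m_f ∈ {m_i−1, m_i, m_i+1} ∩ [−2, 2] = {0, 1, 2} → 3 states.
For l_f = 4: m_f ∈ {m_i−1, m_i, m_i+1} ∩ [−4, 4] = {0, 1, 2} → 3 states.
Total: 6.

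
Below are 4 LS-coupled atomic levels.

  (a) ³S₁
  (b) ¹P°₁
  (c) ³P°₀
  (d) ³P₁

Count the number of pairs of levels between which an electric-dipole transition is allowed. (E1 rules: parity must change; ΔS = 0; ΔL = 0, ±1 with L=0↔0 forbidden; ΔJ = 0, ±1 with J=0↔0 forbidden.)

2

(a)–(b): forbidden (ΔS).
(a)–(c): allowed.
(a)–(d): forbidden (parity).
(b)–(c): forbidden (parity, ΔS).
(b)–(d): forbidden (ΔS).
(c)–(d): allowed.
Allowed pairs: 2 of 6.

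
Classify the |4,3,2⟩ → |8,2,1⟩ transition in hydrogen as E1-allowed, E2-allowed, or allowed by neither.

E1

Δl = 2 − 3 = -1; l_i + l_f = 5.
Δm_l = -1.
E1 (Δl = ±1, |Δm_l| ≤ 1): satisfied.
E2 (Δl = 0,±2, l_i+l_f ≥ 2, |Δm_l| ≤ 2): not satisfied.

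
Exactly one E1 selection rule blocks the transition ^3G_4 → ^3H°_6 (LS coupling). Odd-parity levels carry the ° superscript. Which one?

Parity must change: even → odd — passes.
ΔS = 0: S: 1 → 1 — passes.
ΔL = 0, ±1 (not L=0↔0): L: 4 → 5, ΔL = +1 — passes.
ΔJ = 0, ±1 (not J=0↔0): J: 4 → 6, ΔJ = +2 — fails.

the ΔJ = 0, ±1 rule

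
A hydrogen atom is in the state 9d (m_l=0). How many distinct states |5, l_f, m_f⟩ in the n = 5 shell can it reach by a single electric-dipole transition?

6

E1 requires Δl = ±1, so l_f ∈ {1, 3}; with 0 ≤ l_f ≤ n_f−1 = 4, the allowed l_f values are {1, 3}.
For l_f = 1: m_f ∈ {m_i−1, m_i, m_i+1} ∩ [−1, 1] = {-1, 0, 1} → 3 states.
For l_f = 3: m_f ∈ {m_i−1, m_i, m_i+1} ∩ [−3, 3] = {-1, 0, 1} → 3 states.
Total: 6.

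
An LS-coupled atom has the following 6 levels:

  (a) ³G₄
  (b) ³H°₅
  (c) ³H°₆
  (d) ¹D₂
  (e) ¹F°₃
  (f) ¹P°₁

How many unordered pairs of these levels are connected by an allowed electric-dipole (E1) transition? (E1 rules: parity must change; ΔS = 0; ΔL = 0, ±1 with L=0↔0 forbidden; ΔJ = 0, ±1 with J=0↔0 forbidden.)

3

(a)–(b): allowed.
(a)–(c): forbidden (ΔJ).
(a)–(d): forbidden (parity, ΔS, ΔL, ΔJ).
(a)–(e): forbidden (ΔS).
(a)–(f): forbidden (ΔS, ΔL, ΔJ).
(b)–(c): forbidden (parity).
(b)–(d): forbidden (ΔS, ΔL, ΔJ).
(b)–(e): forbidden (parity, ΔS, ΔL, ΔJ).
(b)–(f): forbidden (parity, ΔS, ΔL, ΔJ).
(c)–(d): forbidden (ΔS, ΔL, ΔJ).
(c)–(e): forbidden (parity, ΔS, ΔL, ΔJ).
(c)–(f): forbidden (parity, ΔS, ΔL, ΔJ).
(d)–(e): allowed.
(d)–(f): allowed.
(e)–(f): forbidden (parity, ΔL, ΔJ).
Allowed pairs: 3 of 15.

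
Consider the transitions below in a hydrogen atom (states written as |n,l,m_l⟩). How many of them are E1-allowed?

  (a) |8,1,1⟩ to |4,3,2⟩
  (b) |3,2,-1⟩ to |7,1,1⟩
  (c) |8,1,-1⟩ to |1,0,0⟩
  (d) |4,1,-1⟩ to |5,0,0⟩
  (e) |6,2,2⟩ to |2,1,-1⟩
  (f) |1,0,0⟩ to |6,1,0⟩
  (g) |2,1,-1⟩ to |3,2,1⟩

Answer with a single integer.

3

(a) forbidden — Δl = +2 (E1 requires Δl = ±1)
(b) forbidden — Δm_l = +2 (E1 requires Δm_l = 0, ±1)
(c) allowed
(d) allowed
(e) forbidden — Δm_l = -3 (E1 requires Δm_l = 0, ±1)
(f) allowed
(g) forbidden — Δm_l = +2 (E1 requires Δm_l = 0, ±1)
Total allowed: 3 of 7.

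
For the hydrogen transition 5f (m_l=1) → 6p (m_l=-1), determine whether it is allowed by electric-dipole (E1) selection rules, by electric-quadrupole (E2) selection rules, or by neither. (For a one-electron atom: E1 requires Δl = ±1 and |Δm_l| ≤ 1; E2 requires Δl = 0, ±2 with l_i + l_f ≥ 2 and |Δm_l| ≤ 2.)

E2

Δl = 1 − 3 = -2; l_i + l_f = 4.
Δm_l = -2.
E1 (Δl = ±1, |Δm_l| ≤ 1): not satisfied.
E2 (Δl = 0,±2, l_i+l_f ≥ 2, |Δm_l| ≤ 2): satisfied.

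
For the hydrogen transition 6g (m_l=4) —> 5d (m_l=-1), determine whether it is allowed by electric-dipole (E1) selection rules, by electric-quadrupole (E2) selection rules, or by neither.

Δl = 2 − 4 = -2; l_i + l_f = 6.
Δm_l = -5.
E1 (Δl = ±1, |Δm_l| ≤ 1): not satisfied.
E2 (Δl = 0,±2, l_i+l_f ≥ 2, |Δm_l| ≤ 2): not satisfied.

neither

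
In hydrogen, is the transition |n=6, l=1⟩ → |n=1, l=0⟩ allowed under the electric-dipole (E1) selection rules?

Δl = 0 − 1 = -1; the E1 rule Δl = ±1 is passes.
All E1 selection rules are satisfied.

allowed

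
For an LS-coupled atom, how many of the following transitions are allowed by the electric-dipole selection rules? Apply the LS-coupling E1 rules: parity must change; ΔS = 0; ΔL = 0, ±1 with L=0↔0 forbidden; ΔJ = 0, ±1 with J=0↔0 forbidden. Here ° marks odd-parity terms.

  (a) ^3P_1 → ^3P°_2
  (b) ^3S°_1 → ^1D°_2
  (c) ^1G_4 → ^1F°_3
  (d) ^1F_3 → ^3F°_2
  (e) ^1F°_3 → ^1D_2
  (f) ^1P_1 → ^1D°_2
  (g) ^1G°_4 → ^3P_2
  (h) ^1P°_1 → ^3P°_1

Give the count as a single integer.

(a) allowed
(b) forbidden (parity, ΔS, ΔL fail)
(c) allowed
(d) forbidden (ΔS fails)
(e) allowed
(f) allowed
(g) forbidden (ΔS, ΔL, ΔJ fail)
(h) forbidden (parity, ΔS fail)
Total allowed: 4 of 8.

4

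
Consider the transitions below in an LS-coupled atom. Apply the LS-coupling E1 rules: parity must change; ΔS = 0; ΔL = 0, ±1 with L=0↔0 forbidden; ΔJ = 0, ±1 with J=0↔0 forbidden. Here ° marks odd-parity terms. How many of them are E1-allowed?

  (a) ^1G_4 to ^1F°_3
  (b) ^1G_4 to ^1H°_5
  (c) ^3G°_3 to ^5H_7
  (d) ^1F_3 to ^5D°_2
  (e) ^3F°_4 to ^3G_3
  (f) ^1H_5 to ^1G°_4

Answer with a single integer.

4

(a) allowed
(b) allowed
(c) forbidden (ΔS, ΔJ fail)
(d) forbidden (ΔS fails)
(e) allowed
(f) allowed
Total allowed: 4 of 6.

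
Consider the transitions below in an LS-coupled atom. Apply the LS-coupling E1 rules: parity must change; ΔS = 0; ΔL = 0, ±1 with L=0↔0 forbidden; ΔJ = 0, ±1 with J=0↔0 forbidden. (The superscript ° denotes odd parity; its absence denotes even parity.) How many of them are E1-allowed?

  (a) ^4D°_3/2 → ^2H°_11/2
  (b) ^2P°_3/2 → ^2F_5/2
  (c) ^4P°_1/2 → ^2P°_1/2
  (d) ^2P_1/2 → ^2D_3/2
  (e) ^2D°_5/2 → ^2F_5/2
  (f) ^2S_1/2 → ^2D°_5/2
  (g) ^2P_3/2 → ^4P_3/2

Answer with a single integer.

1

(a) forbidden (parity, ΔS, ΔL, ΔJ fail)
(b) forbidden (ΔL fails)
(c) forbidden (parity, ΔS fail)
(d) forbidden (parity fails)
(e) allowed
(f) forbidden (ΔL, ΔJ fail)
(g) forbidden (parity, ΔS fail)
Total allowed: 1 of 7.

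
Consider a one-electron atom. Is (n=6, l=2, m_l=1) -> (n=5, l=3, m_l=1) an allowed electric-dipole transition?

allowed

Initial l = 2, final l = 3, so Δl = +1. E1 requires Δl = ±1: passes.
m_l: 1 → 1 (Δm_l = +0). |Δm_l| ≤ 1 passes.
All E1 selection rules are satisfied.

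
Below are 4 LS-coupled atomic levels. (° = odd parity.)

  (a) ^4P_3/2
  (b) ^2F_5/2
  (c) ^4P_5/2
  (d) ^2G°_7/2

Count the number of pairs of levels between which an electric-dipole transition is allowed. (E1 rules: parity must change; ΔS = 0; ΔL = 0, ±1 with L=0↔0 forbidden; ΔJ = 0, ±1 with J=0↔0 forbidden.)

(a)–(b): forbidden (parity, ΔS, ΔL).
(a)–(c): forbidden (parity).
(a)–(d): forbidden (ΔS, ΔL, ΔJ).
(b)–(c): forbidden (parity, ΔS, ΔL).
(b)–(d): allowed.
(c)–(d): forbidden (ΔS, ΔL).
Allowed pairs: 1 of 6.

1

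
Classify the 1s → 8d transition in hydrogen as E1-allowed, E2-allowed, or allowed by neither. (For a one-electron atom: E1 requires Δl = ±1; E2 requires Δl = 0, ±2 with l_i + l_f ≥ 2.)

Δl = 2 − 0 = +2; l_i + l_f = 2.
E1 (Δl = ±1): not satisfied.
E2 (Δl = 0,±2, l_i+l_f ≥ 2): satisfied.

E2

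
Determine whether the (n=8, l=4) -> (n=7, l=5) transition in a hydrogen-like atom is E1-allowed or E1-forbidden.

allowed

l: 4 → 5 (Δl = +1). Δl = ±1 passes.
All E1 selection rules are satisfied.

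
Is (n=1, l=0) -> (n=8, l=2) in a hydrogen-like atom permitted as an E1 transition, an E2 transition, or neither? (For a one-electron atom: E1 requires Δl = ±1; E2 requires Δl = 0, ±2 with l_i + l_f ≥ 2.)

E2

Δl = 2 − 0 = +2; l_i + l_f = 2.
E1 (Δl = ±1): not satisfied.
E2 (Δl = 0,±2, l_i+l_f ≥ 2): satisfied.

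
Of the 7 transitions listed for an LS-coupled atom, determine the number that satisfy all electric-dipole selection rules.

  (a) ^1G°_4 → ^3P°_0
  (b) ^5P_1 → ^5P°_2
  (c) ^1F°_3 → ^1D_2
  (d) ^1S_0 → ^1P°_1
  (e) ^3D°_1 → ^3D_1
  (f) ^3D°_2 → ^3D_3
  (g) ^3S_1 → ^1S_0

5

(a) forbidden (parity, ΔS, ΔL, ΔJ fail)
(b) allowed
(c) allowed
(d) allowed
(e) allowed
(f) allowed
(g) forbidden (parity, ΔS, ΔL fail)
Total allowed: 5 of 7.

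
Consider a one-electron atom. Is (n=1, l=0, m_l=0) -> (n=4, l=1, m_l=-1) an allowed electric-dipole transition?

allowed

Initial l = 0, final l = 1, so Δl = +1. E1 requires Δl = ±1: satisfied.
Δm_l = -1 − (0) = -1. E1 requires Δm_l = 0, ±1: satisfied.
All E1 selection rules are satisfied.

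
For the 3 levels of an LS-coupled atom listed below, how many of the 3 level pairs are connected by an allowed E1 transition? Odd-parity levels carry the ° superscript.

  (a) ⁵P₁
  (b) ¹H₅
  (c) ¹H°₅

(a)–(b): forbidden (parity, ΔS, ΔL, ΔJ).
(a)–(c): forbidden (ΔS, ΔL, ΔJ).
(b)–(c): allowed.
Allowed pairs: 1 of 3.

1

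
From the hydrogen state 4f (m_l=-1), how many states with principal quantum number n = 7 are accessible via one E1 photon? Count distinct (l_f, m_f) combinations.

E1 requires Δl = ±1, so l_f ∈ {2, 4}; with 0 ≤ l_f ≤ n_f−1 = 6, the allowed l_f values are {2, 4}.
For l_f = 2: m_f ∈ {m_i−1, m_i, m_i+1} ∩ [−2, 2] = {-2, -1, 0} → 3 states.
For l_f = 4: m_f ∈ {m_i−1, m_i, m_i+1} ∩ [−4, 4] = {-2, -1, 0} → 3 states.
Total: 6.

6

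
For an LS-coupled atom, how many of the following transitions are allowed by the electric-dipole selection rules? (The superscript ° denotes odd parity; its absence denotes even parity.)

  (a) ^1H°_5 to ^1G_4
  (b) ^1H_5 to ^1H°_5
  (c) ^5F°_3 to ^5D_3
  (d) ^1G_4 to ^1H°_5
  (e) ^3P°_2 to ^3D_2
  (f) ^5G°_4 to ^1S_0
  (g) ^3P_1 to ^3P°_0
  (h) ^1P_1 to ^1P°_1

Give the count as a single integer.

(a) allowed
(b) allowed
(c) allowed
(d) allowed
(e) allowed
(f) forbidden (ΔS, ΔL, ΔJ fail)
(g) allowed
(h) allowed
Total allowed: 7 of 8.

7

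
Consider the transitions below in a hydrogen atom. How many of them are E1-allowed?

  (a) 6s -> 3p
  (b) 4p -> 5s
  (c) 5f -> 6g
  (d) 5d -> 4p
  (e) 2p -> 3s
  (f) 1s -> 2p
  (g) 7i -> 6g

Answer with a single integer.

(a) allowed
(b) allowed
(c) allowed
(d) allowed
(e) allowed
(f) allowed
(g) forbidden — Δl = -2 (E1 requires Δl = ±1)
Total allowed: 6 of 7.

6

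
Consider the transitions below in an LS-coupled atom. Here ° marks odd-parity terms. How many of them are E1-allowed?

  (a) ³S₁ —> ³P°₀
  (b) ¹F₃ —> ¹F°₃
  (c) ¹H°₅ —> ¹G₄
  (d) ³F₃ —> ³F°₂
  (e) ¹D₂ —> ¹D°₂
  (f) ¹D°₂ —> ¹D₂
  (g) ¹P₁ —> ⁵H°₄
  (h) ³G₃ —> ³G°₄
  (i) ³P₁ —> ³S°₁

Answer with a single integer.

8

(a) allowed
(b) allowed
(c) allowed
(d) allowed
(e) allowed
(f) allowed
(g) forbidden (ΔS, ΔL, ΔJ fail)
(h) allowed
(i) allowed
Total allowed: 8 of 9.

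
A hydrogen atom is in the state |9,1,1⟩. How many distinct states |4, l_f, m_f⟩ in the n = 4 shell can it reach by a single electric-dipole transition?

E1 requires Δl = ±1, so l_f ∈ {0, 2}; with 0 ≤ l_f ≤ n_f−1 = 3, the allowed l_f values are {0, 2}.
For l_f = 0: m_f ∈ {m_i−1, m_i, m_i+1} ∩ [−0, 0] = {0} → 1 state.
For l_f = 2: m_f ∈ {m_i−1, m_i, m_i+1} ∩ [−2, 2] = {0, 1, 2} → 3 states.
Total: 4.

4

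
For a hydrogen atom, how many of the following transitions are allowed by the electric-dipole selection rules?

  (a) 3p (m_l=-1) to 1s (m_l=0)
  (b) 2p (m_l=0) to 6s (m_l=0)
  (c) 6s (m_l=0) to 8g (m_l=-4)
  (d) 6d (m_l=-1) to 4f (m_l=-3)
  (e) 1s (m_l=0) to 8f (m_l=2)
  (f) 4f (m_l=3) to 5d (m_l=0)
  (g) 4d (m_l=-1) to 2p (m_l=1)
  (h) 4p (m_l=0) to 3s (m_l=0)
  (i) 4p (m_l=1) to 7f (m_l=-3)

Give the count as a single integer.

(a) allowed
(b) allowed
(c) forbidden — Δl = +4 (E1 requires Δl = ±1); Δm_l = -4 (E1 requires Δm_l = 0, ±1)
(d) forbidden — Δm_l = -2 (E1 requires Δm_l = 0, ±1)
(e) forbidden — Δl = +3 (E1 requires Δl = ±1); Δm_l = +2 (E1 requires Δm_l = 0, ±1)
(f) forbidden — Δm_l = -3 (E1 requires Δm_l = 0, ±1)
(g) forbidden — Δm_l = +2 (E1 requires Δm_l = 0, ±1)
(h) allowed
(i) forbidden — Δl = +2 (E1 requires Δl = ±1); Δm_l = -4 (E1 requires Δm_l = 0, ±1)
Total allowed: 3 of 9.

3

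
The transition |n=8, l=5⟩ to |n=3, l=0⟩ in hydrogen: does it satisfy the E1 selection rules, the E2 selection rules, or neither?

Δl = 0 − 5 = -5; l_i + l_f = 5.
E1 (Δl = ±1): not satisfied.
E2 (Δl = 0,±2, l_i+l_f ≥ 2): not satisfied.

neither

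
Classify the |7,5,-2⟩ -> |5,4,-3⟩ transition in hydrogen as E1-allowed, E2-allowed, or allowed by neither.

E1

Δl = 4 − 5 = -1; l_i + l_f = 9.
Δm_l = -1.
E1 (Δl = ±1, |Δm_l| ≤ 1): satisfied.
E2 (Δl = 0,±2, l_i+l_f ≥ 2, |Δm_l| ≤ 2): not satisfied.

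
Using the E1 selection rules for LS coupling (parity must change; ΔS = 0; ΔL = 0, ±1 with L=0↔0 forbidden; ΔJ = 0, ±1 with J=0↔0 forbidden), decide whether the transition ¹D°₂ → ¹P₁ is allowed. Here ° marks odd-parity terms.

Parity must change: odd → even — ok.
ΔS = 0: S: 0 → 0 — ok.
ΔL = 0, ±1 (not L=0↔0): L: 2 → 1, ΔL = -1 — ok.
ΔJ = 0, ±1 (not J=0↔0): J: 2 → 1, ΔJ = -1 — ok.
All four E1 rules are satisfied.

allowed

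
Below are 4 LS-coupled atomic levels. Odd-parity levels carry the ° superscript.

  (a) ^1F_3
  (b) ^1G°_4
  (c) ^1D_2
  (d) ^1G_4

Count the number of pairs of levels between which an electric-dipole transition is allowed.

2

(a)–(b): allowed.
(a)–(c): forbidden (parity).
(a)–(d): forbidden (parity).
(b)–(c): forbidden (ΔL, ΔJ).
(b)–(d): allowed.
(c)–(d): forbidden (parity, ΔL, ΔJ).
Allowed pairs: 2 of 6.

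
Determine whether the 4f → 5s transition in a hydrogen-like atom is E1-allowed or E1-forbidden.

l: 3 → 0 (Δl = -3). Δl = ±1 violated.
The transition is electric-dipole forbidden.

forbidden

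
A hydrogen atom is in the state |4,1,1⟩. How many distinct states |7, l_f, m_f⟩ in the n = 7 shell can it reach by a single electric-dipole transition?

E1 requires Δl = ±1, so l_f ∈ {0, 2}; with 0 ≤ l_f ≤ n_f−1 = 6, the allowed l_f values are {0, 2}.
For l_f = 0: m_f ∈ {m_i−1, m_i, m_i+1} ∩ [−0, 0] = {0} → 1 state.
For l_f = 2: m_f ∈ {m_i−1, m_i, m_i+1} ∩ [−2, 2] = {0, 1, 2} → 3 states.
Total: 4.

4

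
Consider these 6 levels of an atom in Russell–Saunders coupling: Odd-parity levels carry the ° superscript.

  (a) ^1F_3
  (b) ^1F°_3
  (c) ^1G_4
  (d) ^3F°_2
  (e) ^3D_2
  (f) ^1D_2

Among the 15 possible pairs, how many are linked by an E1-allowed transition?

4

(a)–(b): allowed.
(a)–(c): forbidden (parity).
(a)–(d): forbidden (ΔS).
(a)–(e): forbidden (parity, ΔS).
(a)–(f): forbidden (parity).
(b)–(c): allowed.
(b)–(d): forbidden (parity, ΔS).
(b)–(e): forbidden (ΔS).
(b)–(f): allowed.
(c)–(d): forbidden (ΔS, ΔJ).
(c)–(e): forbidden (parity, ΔS, ΔL, ΔJ).
(c)–(f): forbidden (parity, ΔL, ΔJ).
(d)–(e): allowed.
(d)–(f): forbidden (ΔS).
(e)–(f): forbidden (parity, ΔS).
Allowed pairs: 4 of 15.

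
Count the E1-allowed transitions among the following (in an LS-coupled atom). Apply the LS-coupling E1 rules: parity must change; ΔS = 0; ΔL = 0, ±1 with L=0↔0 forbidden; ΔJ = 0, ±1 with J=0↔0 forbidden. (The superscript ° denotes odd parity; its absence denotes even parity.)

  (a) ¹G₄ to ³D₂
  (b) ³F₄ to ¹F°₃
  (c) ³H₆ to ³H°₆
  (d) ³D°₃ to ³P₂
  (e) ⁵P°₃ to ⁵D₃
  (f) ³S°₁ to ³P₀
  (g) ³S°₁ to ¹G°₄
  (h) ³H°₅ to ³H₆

(a) forbidden (parity, ΔS, ΔL, ΔJ fail)
(b) forbidden (ΔS fails)
(c) allowed
(d) allowed
(e) allowed
(f) allowed
(g) forbidden (parity, ΔS, ΔL, ΔJ fail)
(h) allowed
Total allowed: 5 of 8.

5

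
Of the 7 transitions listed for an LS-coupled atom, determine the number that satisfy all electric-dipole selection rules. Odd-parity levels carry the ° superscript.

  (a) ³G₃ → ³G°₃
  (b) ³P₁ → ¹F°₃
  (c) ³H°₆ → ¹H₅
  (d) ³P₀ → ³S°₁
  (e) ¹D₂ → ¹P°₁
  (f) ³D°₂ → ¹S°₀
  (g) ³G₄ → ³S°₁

3

(a) allowed
(b) forbidden (ΔS, ΔL, ΔJ fail)
(c) forbidden (ΔS fails)
(d) allowed
(e) allowed
(f) forbidden (parity, ΔS, ΔL, ΔJ fail)
(g) forbidden (ΔL, ΔJ fail)
Total allowed: 3 of 7.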